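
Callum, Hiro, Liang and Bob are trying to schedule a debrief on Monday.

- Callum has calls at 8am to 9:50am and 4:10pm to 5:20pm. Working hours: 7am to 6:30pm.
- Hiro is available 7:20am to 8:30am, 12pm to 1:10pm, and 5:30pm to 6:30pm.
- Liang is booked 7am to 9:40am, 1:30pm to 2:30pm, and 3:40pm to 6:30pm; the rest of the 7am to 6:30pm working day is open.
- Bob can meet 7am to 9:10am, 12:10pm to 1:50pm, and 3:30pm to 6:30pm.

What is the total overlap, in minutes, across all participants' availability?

60 minutes

Callum free within 07:00–18:30: 07:00–08:00, 09:50–16:10, 17:20–18:30.
Liang free within 07:00–18:30: 09:40–13:30, 14:30–15:40.
Callum ∩ Hiro: 07:20–08:00, 12:00–13:10, 17:30–18:30.
Callum ∩ Hiro ∩ Liang: 12:00–13:10.
Callum ∩ Hiro ∩ Liang ∩ Bob: 12:10–13:10.
Total common minutes: 60.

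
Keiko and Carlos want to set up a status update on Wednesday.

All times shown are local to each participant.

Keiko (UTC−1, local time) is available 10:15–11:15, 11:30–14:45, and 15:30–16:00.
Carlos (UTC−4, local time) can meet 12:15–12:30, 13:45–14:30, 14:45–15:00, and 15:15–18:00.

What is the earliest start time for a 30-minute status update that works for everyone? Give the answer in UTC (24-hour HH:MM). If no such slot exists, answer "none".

Keiko → UTC: 11:15–12:15, 12:30–15:45, 16:30–17:00.
Carlos → UTC: 16:15–16:30, 17:45–18:30, 18:45–19:00, 19:15–22:00.
Keiko ∩ Carlos: (none).
Windows ≥ 30 min: (none).

none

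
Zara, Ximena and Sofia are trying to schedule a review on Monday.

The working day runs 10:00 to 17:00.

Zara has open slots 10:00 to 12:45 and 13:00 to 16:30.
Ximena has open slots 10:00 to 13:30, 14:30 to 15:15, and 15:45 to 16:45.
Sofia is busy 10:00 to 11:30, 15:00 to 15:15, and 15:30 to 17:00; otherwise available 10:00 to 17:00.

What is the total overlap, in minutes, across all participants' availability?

135 minutes

Sofia free within 10:00–17:00: 11:30–15:00, 15:15–15:30.
Zara ∩ Ximena: 10:00–12:45, 13:00–13:30, 14:30–15:15, 15:45–16:30.
Zara ∩ Ximena ∩ Sofia: 11:30–12:45, 13:00–13:30, 14:30–15:00.
Total common minutes: 75 + 30 + 30 = 135.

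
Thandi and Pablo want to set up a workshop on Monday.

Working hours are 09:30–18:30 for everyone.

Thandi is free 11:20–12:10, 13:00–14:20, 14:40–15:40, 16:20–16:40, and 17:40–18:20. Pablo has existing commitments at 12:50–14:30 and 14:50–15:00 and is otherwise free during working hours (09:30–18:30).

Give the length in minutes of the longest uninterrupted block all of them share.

Pablo free within 09:30–18:30: 09:30–12:50, 14:30–14:50, 15:00–18:30.
Thandi ∩ Pablo: 11:20–12:10, 14:40–14:50, 15:00–15:40, 16:20–16:40, 17:40–18:20.
Common window lengths: 50, 10, 40, 20, 40 min; longest is 50.

50 minutes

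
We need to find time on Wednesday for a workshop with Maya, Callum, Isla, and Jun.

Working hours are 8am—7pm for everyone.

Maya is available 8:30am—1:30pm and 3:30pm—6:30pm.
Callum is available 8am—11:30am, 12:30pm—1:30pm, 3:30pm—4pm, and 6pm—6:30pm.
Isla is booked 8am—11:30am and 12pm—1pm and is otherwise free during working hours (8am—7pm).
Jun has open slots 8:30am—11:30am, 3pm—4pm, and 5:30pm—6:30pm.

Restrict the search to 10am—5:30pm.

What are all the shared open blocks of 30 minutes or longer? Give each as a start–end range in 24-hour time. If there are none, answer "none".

Isla free within 08:00–19:00: 11:30–12:00, 13:00–19:00.
Maya ∩ Callum: 08:30–11:30, 12:30–13:30, 15:30–16:00, 18:00–18:30.
Maya ∩ Callum ∩ Isla: 13:00–13:30, 15:30–16:00, 18:00–18:30.
Maya ∩ Callum ∩ Isla ∩ Jun: 15:30–16:00, 18:00–18:30.
Restricted to 10:00–17:30: 15:30–16:00.
Windows ≥ 30 min: 15:30–16:00.

15:30–16:00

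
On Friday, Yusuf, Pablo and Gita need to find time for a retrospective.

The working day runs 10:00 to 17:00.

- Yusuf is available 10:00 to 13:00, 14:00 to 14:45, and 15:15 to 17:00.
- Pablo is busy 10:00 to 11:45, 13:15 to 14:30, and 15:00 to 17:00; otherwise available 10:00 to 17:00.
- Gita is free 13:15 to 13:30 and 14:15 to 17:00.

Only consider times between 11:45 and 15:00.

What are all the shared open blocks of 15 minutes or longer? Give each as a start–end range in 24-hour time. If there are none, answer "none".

14:30–14:45

Pablo free within 10:00–17:00: 11:45–13:15, 14:30–15:00.
Yusuf ∩ Pablo: 11:45–13:00, 14:30–14:45.
Yusuf ∩ Pablo ∩ Gita: 14:30–14:45.
Restricted to 11:45–15:00: 14:30–14:45.
Windows ≥ 15 min: 14:30–14:45.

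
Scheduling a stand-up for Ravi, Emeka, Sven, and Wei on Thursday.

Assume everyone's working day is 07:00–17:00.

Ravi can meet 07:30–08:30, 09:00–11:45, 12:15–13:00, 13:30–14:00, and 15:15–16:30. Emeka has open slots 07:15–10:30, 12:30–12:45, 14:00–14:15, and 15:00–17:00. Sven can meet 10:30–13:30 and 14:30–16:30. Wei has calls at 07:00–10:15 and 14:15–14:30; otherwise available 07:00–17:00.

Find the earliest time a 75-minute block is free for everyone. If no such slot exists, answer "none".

Wei free within 07:00–17:00: 10:15–14:15, 14:30–17:00.
Ravi ∩ Emeka: 07:30–08:30, 09:00–10:30, 12:30–12:45, 15:15–16:30.
Ravi ∩ Emeka ∩ Sven: 12:30–12:45, 15:15–16:30.
Ravi ∩ Emeka ∩ Sven ∩ Wei: 12:30–12:45, 15:15–16:30.
Windows ≥ 75 min: 15:15–16:30.
Earliest such window starts at 15:15.

15:15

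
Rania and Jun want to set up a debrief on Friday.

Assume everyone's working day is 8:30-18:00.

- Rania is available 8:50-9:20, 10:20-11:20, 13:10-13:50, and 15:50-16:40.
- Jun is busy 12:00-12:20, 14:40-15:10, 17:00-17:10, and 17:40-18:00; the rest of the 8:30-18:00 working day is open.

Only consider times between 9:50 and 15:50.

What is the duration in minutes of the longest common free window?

Jun free within 08:30–18:00: 08:30–12:00, 12:20–14:40, 15:10–17:00, 17:10–17:40.
Rania ∩ Jun: 08:50–09:20, 10:20–11:20, 13:10–13:50, 15:50–16:40.
Restricted to 09:50–15:50: 10:20–11:20, 13:10–13:50.
Common window lengths: 60, 40 min; longest is 60.

60 minutes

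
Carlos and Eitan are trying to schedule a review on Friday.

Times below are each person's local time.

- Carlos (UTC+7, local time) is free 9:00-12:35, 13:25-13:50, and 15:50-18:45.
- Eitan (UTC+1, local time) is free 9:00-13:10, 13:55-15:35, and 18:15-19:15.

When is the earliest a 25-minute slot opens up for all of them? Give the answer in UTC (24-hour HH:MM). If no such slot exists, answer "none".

08:50

Carlos → UTC: 02:00–05:35, 06:25–06:50, 08:50–11:45.
Eitan → UTC: 08:00–12:10, 12:55–14:35, 17:15–18:15.
Carlos ∩ Eitan: 08:50–11:45.
Windows ≥ 25 min: 08:50–11:45.
Earliest such window starts at 08:50.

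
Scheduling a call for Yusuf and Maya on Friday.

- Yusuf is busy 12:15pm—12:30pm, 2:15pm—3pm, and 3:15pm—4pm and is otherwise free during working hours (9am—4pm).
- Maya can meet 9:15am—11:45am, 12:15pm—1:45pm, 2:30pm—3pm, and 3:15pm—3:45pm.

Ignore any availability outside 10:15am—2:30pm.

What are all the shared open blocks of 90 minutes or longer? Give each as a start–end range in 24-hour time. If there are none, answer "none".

Yusuf free within 09:00–16:00: 09:00–12:15, 12:30–14:15, 15:00–15:15.
Yusuf ∩ Maya: 09:15–11:45, 12:30–13:45.
Restricted to 10:15–14:30: 10:15–11:45, 12:30–13:45.
Windows ≥ 90 min: 10:15–11:45.

10:15–11:45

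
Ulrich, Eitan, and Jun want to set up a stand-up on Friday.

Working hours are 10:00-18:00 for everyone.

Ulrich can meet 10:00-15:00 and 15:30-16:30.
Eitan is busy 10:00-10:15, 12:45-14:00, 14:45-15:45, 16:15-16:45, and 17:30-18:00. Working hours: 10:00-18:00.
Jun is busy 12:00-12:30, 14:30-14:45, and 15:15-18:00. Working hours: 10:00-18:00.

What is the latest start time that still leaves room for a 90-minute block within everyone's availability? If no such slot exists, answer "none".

Eitan free within 10:00–18:00: 10:15–12:45, 14:00–14:45, 15:45–16:15, 16:45–17:30.
Jun free within 10:00–18:00: 10:00–12:00, 12:30–14:30, 14:45–15:15.
Ulrich ∩ Eitan: 10:15–12:45, 14:00–14:45, 15:45–16:15.
Ulrich ∩ Eitan ∩ Jun: 10:15–12:00, 12:30–12:45, 14:00–14:30.
Windows ≥ 90 min: 10:15–12:00.
Latest start in the last window 10:15–12:00 is 12:00 − 90 min = 10:30.

10:30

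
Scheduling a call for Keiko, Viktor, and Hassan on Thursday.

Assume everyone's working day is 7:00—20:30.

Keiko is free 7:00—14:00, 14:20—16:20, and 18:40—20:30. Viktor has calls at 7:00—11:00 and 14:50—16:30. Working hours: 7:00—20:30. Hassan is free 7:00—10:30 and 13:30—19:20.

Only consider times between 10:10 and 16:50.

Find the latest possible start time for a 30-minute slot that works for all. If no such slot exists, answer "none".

14:20

Viktor free within 07:00–20:30: 11:00–14:50, 16:30–20:30.
Keiko ∩ Viktor: 11:00–14:00, 14:20–14:50, 18:40–20:30.
Keiko ∩ Viktor ∩ Hassan: 13:30–14:00, 14:20–14:50, 18:40–19:20.
Restricted to 10:10–16:50: 13:30–14:00, 14:20–14:50.
Windows ≥ 30 min: 13:30–14:00, 14:20–14:50.
Latest start in the last window 14:20–14:50 is 14:50 − 30 min = 14:20.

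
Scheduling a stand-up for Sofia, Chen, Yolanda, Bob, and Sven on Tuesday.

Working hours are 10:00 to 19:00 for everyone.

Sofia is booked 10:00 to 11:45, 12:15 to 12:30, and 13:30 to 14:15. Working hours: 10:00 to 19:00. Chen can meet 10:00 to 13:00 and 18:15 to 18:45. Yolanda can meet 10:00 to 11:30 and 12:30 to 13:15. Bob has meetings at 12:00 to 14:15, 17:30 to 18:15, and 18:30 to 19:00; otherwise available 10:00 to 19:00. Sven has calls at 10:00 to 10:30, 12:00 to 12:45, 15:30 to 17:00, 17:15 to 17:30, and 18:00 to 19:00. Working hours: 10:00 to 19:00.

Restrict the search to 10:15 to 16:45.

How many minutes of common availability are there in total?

0 minutes

Sofia free within 10:00–19:00: 11:45–12:15, 12:30–13:30, 14:15–19:00.
Bob free within 10:00–19:00: 10:00–12:00, 14:15–17:30, 18:15–18:30.
Sven free within 10:00–19:00: 10:30–12:00, 12:45–15:30, 17:00–17:15, 17:30–18:00.
Sofia ∩ Chen: 11:45–12:15, 12:30–13:00, 18:15–18:45.
Sofia ∩ Chen ∩ Yolanda: 12:30–13:00.
Sofia ∩ Chen ∩ Yolanda ∩ Bob: (none).
Sofia ∩ Chen ∩ Yolanda ∩ Bob ∩ Sven: (none).
Restricted to 10:15–16:45: (none).
Total common minutes: 0.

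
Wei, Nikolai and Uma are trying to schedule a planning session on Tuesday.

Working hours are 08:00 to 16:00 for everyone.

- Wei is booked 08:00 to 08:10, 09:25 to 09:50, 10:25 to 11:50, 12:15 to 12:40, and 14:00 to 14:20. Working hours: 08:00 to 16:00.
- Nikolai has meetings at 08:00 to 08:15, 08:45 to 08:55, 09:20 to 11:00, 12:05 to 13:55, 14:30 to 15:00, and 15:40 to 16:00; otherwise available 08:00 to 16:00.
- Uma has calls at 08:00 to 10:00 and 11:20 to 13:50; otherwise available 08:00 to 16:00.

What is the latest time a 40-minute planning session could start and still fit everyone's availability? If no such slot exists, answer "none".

15:00

Wei free within 08:00–16:00: 08:10–09:25, 09:50–10:25, 11:50–12:15, 12:40–14:00, 14:20–16:00.
Nikolai free within 08:00–16:00: 08:15–08:45, 08:55–09:20, 11:00–12:05, 13:55–14:30, 15:00–15:40.
Uma free within 08:00–16:00: 10:00–11:20, 13:50–16:00.
Wei ∩ Nikolai: 08:15–08:45, 08:55–09:20, 11:50–12:05, 13:55–14:00, 14:20–14:30, 15:00–15:40.
Wei ∩ Nikolai ∩ Uma: 13:55–14:00, 14:20–14:30, 15:00–15:40.
Windows ≥ 40 min: 15:00–15:40.
Latest start in the last window 15:00–15:40 is 15:40 − 40 min = 15:00.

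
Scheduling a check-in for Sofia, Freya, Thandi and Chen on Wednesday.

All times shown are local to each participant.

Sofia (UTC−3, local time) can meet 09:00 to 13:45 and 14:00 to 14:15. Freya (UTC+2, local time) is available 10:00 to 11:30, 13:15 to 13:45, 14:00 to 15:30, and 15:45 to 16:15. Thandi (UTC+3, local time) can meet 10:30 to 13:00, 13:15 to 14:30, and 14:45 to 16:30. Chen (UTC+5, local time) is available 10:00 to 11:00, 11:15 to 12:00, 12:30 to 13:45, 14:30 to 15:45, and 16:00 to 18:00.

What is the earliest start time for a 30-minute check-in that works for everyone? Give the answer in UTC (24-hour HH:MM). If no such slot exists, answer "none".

Sofia → UTC: 12:00–16:45, 17:00–17:15.
Freya → UTC: 08:00–09:30, 11:15–11:45, 12:00–13:30, 13:45–14:15.
Thandi → UTC: 07:30–10:00, 10:15–11:30, 11:45–13:30.
Chen → UTC: 05:00–06:00, 06:15–07:00, 07:30–08:45, 09:30–10:45, 11:00–13:00.
Sofia ∩ Freya: 12:00–13:30, 13:45–14:15.
Sofia ∩ Freya ∩ Thandi: 12:00–13:30.
Sofia ∩ Freya ∩ Thandi ∩ Chen: 12:00–13:00.
Windows ≥ 30 min: 12:00–13:00.
Earliest such window starts at 12:00.

12:00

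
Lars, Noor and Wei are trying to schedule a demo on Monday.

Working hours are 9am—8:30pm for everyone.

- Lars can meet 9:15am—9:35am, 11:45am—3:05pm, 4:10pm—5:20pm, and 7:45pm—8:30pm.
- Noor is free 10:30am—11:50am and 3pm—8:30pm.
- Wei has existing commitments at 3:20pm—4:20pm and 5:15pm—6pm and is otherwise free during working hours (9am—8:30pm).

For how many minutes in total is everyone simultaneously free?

Wei free within 09:00–20:30: 09:00–15:20, 16:20–17:15, 18:00–20:30.
Lars ∩ Noor: 11:45–11:50, 15:00–15:05, 16:10–17:20, 19:45–20:30.
Lars ∩ Noor ∩ Wei: 11:45–11:50, 15:00–15:05, 16:20–17:15, 19:45–20:30.
Total common minutes: 5 + 5 + 55 + 45 = 110.

110 minutes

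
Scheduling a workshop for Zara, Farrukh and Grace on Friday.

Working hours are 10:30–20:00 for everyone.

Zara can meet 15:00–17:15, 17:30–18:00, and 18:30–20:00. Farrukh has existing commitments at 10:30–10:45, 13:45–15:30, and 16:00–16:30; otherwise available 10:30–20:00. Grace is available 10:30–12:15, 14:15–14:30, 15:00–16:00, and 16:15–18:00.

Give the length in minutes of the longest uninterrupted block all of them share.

45 minutes

Farrukh free within 10:30–20:00: 10:45–13:45, 15:30–16:00, 16:30–20:00.
Zara ∩ Farrukh: 15:30–16:00, 16:30–17:15, 17:30–18:00, 18:30–20:00.
Zara ∩ Farrukh ∩ Grace: 15:30–16:00, 16:30–17:15, 17:30–18:00.
Common window lengths: 30, 45, 30 min; longest is 45.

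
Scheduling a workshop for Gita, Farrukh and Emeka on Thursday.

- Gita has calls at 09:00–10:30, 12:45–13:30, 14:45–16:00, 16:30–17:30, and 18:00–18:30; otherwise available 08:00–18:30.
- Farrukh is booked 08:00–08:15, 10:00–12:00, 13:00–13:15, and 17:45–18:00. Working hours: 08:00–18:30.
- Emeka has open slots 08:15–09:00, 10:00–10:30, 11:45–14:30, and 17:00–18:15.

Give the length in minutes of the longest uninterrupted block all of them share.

60 minutes

Gita free within 08:00–18:30: 08:00–09:00, 10:30–12:45, 13:30–14:45, 16:00–16:30, 17:30–18:00.
Farrukh free within 08:00–18:30: 08:15–10:00, 12:00–13:00, 13:15–17:45, 18:00–18:30.
Gita ∩ Farrukh: 08:15–09:00, 12:00–12:45, 13:30–14:45, 16:00–16:30, 17:30–17:45.
Gita ∩ Farrukh ∩ Emeka: 08:15–09:00, 12:00–12:45, 13:30–14:30, 17:30–17:45.
Common window lengths: 45, 45, 60, 15 min; longest is 60.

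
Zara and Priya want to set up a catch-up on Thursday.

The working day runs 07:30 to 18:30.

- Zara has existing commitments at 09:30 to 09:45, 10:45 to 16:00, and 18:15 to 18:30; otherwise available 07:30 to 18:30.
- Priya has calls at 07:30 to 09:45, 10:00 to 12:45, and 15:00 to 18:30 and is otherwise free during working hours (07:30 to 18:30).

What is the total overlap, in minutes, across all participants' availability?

Zara free within 07:30–18:30: 07:30–09:30, 09:45–10:45, 16:00–18:15.
Priya free within 07:30–18:30: 09:45–10:00, 12:45–15:00.
Zara ∩ Priya: 09:45–10:00.
Total common minutes: 15.

15 minutes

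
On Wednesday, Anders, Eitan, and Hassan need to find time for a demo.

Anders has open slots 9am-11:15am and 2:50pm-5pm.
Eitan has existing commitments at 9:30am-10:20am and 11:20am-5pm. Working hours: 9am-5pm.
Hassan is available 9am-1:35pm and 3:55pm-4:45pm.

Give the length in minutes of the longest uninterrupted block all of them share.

Eitan free within 09:00–17:00: 09:00–09:30, 10:20–11:20.
Anders ∩ Eitan: 09:00–09:30, 10:20–11:15.
Anders ∩ Eitan ∩ Hassan: 09:00–09:30, 10:20–11:15.
Common window lengths: 30, 55 min; longest is 55.

55 minutes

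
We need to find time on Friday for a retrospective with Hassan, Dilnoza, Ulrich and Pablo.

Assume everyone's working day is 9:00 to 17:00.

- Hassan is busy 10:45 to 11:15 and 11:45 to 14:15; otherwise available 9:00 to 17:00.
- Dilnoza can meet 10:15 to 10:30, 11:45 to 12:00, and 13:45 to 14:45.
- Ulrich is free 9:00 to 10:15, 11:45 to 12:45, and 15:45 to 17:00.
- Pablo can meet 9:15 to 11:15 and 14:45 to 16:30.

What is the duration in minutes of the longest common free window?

0 minutes

Hassan free within 09:00–17:00: 09:00–10:45, 11:15–11:45, 14:15–17:00.
Hassan ∩ Dilnoza: 10:15–10:30, 14:15–14:45.
Hassan ∩ Dilnoza ∩ Ulrich: (none).
Hassan ∩ Dilnoza ∩ Ulrich ∩ Pablo: (none).
No common window.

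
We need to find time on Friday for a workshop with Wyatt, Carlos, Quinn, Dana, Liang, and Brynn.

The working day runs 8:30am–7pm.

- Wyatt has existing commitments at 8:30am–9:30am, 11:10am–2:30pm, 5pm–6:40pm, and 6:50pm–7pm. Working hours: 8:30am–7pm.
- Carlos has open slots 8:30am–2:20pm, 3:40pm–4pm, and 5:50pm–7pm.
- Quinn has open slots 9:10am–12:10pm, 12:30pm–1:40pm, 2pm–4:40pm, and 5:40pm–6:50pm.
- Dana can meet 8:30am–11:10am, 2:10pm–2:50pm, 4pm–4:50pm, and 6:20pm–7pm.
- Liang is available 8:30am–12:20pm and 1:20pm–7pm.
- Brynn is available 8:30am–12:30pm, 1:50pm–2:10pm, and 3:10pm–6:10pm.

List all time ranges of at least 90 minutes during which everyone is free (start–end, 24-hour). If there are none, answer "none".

Wyatt free within 08:30–19:00: 09:30–11:10, 14:30–17:00, 18:40–18:50.
Wyatt ∩ Carlos: 09:30–11:10, 15:40–16:00, 18:40–18:50.
Wyatt ∩ Carlos ∩ Quinn: 09:30–11:10, 15:40–16:00, 18:40–18:50.
Wyatt ∩ Carlos ∩ Quinn ∩ Dana: 09:30–11:10, 18:40–18:50.
Wyatt ∩ Carlos ∩ Quinn ∩ Dana ∩ Liang: 09:30–11:10, 18:40–18:50.
Wyatt ∩ Carlos ∩ Quinn ∩ Dana ∩ Liang ∩ Brynn: 09:30–11:10.
Windows ≥ 90 min: 09:30–11:10.

09:30–11:10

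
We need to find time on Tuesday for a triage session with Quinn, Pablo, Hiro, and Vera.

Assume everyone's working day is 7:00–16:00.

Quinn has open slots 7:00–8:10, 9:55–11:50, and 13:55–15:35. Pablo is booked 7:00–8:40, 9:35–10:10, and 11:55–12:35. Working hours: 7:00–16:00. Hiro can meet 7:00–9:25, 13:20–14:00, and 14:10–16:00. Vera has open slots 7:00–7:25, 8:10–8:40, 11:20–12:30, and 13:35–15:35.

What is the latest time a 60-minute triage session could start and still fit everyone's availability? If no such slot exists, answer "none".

Pablo free within 07:00–16:00: 08:40–09:35, 10:10–11:55, 12:35–16:00.
Quinn ∩ Pablo: 10:10–11:50, 13:55–15:35.
Quinn ∩ Pablo ∩ Hiro: 13:55–14:00, 14:10–15:35.
Quinn ∩ Pablo ∩ Hiro ∩ Vera: 13:55–14:00, 14:10–15:35.
Windows ≥ 60 min: 14:10–15:35.
Latest start in the last window 14:10–15:35 is 15:35 − 60 min = 14:35.

14:35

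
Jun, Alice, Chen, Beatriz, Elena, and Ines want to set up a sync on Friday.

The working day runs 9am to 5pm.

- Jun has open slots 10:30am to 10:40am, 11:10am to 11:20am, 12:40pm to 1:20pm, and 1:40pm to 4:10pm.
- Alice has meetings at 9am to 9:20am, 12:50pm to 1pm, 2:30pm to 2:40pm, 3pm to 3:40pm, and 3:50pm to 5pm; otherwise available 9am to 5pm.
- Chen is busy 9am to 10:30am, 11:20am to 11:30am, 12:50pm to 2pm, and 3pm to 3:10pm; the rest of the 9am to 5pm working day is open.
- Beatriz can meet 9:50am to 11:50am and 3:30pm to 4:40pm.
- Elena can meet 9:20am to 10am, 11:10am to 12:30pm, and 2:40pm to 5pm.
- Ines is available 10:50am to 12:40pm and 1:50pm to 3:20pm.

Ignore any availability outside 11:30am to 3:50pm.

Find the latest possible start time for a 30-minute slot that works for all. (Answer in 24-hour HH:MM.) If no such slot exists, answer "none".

none

Alice free within 09:00–17:00: 09:20–12:50, 13:00–14:30, 14:40–15:00, 15:40–15:50.
Chen free within 09:00–17:00: 10:30–11:20, 11:30–12:50, 14:00–15:00, 15:10–17:00.
Jun ∩ Alice: 10:30–10:40, 11:10–11:20, 12:40–12:50, 13:00–13:20, 13:40–14:30, 14:40–15:00, 15:40–15:50.
Jun ∩ Alice ∩ Chen: 10:30–10:40, 11:10–11:20, 12:40–12:50, 14:00–14:30, 14:40–15:00, 15:40–15:50.
Jun ∩ Alice ∩ Chen ∩ Beatriz: 10:30–10:40, 11:10–11:20, 15:40–15:50.
Jun ∩ Alice ∩ Chen ∩ Beatriz ∩ Elena: 11:10–11:20, 15:40–15:50.
Jun ∩ Alice ∩ Chen ∩ Beatriz ∩ Elena ∩ Ines: 11:10–11:20.
Restricted to 11:30–15:50: (none).
Windows ≥ 30 min: (none).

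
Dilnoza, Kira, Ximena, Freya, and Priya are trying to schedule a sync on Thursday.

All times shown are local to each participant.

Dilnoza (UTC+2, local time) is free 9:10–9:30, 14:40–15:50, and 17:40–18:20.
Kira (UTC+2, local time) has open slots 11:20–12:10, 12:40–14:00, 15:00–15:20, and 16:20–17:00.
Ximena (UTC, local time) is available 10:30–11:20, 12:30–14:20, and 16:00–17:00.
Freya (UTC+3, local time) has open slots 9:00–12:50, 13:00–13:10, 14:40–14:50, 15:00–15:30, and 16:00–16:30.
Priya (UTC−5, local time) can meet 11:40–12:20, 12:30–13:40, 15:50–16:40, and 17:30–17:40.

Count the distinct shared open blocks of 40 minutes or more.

Dilnoza → UTC: 07:10–07:30, 12:40–13:50, 15:40–16:20.
Kira → UTC: 09:20–10:10, 10:40–12:00, 13:00–13:20, 14:20–15:00.
Ximena → UTC: 10:30–11:20, 12:30–14:20, 16:00–17:00.
Freya → UTC: 06:00–09:50, 10:00–10:10, 11:40–11:50, 12:00–12:30, 13:00–13:30.
Priya → UTC: 16:40–17:20, 17:30–18:40, 20:50–21:40, 22:30–22:40.
Dilnoza ∩ Kira: 13:00–13:20.
Dilnoza ∩ Kira ∩ Ximena: 13:00–13:20.
Dilnoza ∩ Kira ∩ Ximena ∩ Freya: 13:00–13:20.
Dilnoza ∩ Kira ∩ Ximena ∩ Freya ∩ Priya: (none).
Windows ≥ 40 min: (none).
That's 0 windows.

0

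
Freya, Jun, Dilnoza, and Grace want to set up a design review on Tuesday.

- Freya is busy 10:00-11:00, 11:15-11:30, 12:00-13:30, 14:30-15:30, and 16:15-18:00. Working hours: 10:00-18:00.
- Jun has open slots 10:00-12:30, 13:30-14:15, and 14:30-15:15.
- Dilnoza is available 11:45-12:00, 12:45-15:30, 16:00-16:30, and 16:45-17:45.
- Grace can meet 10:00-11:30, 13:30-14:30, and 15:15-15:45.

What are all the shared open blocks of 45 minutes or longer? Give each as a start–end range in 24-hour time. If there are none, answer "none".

13:30–14:15

Freya free within 10:00–18:00: 11:00–11:15, 11:30–12:00, 13:30–14:30, 15:30–16:15.
Freya ∩ Jun: 11:00–11:15, 11:30–12:00, 13:30–14:15.
Freya ∩ Jun ∩ Dilnoza: 11:45–12:00, 13:30–14:15.
Freya ∩ Jun ∩ Dilnoza ∩ Grace: 13:30–14:15.
Windows ≥ 45 min: 13:30–14:15.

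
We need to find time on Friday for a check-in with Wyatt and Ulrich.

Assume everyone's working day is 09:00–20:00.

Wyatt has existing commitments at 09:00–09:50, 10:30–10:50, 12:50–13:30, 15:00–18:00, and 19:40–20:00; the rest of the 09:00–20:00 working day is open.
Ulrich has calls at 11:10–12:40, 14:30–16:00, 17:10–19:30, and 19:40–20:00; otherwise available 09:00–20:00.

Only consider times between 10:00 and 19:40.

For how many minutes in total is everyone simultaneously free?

Wyatt free within 09:00–20:00: 09:50–10:30, 10:50–12:50, 13:30–15:00, 18:00–19:40.
Ulrich free within 09:00–20:00: 09:00–11:10, 12:40–14:30, 16:00–17:10, 19:30–19:40.
Wyatt ∩ Ulrich: 09:50–10:30, 10:50–11:10, 12:40–12:50, 13:30–14:30, 19:30–19:40.
Restricted to 10:00–19:40: 10:00–10:30, 10:50–11:10, 12:40–12:50, 13:30–14:30, 19:30–19:40.
Total common minutes: 30 + 20 + 10 + 60 + 10 = 130.

130 minutes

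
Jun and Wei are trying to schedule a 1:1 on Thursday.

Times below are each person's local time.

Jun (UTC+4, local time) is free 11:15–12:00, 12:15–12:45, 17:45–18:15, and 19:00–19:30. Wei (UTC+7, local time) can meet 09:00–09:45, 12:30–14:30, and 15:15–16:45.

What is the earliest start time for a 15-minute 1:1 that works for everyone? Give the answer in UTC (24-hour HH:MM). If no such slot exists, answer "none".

07:15

Jun → UTC: 07:15–08:00, 08:15–08:45, 13:45–14:15, 15:00–15:30.
Wei → UTC: 02:00–02:45, 05:30–07:30, 08:15–09:45.
Jun ∩ Wei: 07:15–07:30, 08:15–08:45.
Windows ≥ 15 min: 07:15–07:30, 08:15–08:45.
Earliest such window starts at 07:15.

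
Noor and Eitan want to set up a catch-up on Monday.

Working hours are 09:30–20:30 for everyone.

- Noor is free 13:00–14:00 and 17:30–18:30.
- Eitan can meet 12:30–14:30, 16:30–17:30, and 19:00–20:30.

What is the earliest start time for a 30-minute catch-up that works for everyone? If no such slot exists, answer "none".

13:00

Noor ∩ Eitan: 13:00–14:00.
Windows ≥ 30 min: 13:00–14:00.
Earliest such window starts at 13:00.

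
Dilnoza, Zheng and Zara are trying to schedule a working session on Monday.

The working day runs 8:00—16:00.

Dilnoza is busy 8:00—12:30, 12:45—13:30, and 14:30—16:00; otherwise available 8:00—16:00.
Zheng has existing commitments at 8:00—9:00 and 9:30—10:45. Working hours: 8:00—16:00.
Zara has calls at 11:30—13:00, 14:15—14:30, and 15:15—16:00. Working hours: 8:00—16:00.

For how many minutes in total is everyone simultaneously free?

45 minutes

Dilnoza free within 08:00–16:00: 12:30–12:45, 13:30–14:30.
Zheng free within 08:00–16:00: 09:00–09:30, 10:45–16:00.
Zara free within 08:00–16:00: 08:00–11:30, 13:00–14:15, 14:30–15:15.
Dilnoza ∩ Zheng: 12:30–12:45, 13:30–14:30.
Dilnoza ∩ Zheng ∩ Zara: 13:30–14:15.
Total common minutes: 45.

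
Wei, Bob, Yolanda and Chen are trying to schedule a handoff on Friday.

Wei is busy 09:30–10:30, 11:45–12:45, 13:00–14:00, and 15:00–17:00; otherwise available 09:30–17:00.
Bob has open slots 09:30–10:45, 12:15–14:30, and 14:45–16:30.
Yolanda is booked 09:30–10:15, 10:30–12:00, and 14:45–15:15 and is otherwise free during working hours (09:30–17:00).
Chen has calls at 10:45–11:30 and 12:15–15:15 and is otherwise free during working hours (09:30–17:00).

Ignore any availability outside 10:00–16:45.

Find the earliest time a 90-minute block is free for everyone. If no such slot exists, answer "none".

none

Wei free within 09:30–17:00: 10:30–11:45, 12:45–13:00, 14:00–15:00.
Yolanda free within 09:30–17:00: 10:15–10:30, 12:00–14:45, 15:15–17:00.
Chen free within 09:30–17:00: 09:30–10:45, 11:30–12:15, 15:15–17:00.
Wei ∩ Bob: 10:30–10:45, 12:45–13:00, 14:00–14:30, 14:45–15:00.
Wei ∩ Bob ∩ Yolanda: 12:45–13:00, 14:00–14:30.
Wei ∩ Bob ∩ Yolanda ∩ Chen: (none).
Restricted to 10:00–16:45: (none).
Windows ≥ 90 min: (none).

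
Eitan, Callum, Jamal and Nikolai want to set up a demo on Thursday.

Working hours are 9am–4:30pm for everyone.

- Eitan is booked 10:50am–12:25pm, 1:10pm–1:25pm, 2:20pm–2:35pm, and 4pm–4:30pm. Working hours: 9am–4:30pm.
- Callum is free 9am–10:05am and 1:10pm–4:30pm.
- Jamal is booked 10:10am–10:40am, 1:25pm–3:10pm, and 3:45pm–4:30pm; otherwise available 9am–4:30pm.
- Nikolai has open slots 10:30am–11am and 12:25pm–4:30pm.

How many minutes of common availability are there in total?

35 minutes

Eitan free within 09:00–16:30: 09:00–10:50, 12:25–13:10, 13:25–14:20, 14:35–16:00.
Jamal free within 09:00–16:30: 09:00–10:10, 10:40–13:25, 15:10–15:45.
Eitan ∩ Callum: 09:00–10:05, 13:25–14:20, 14:35–16:00.
Eitan ∩ Callum ∩ Jamal: 09:00–10:05, 15:10–15:45.
Eitan ∩ Callum ∩ Jamal ∩ Nikolai: 15:10–15:45.
Total common minutes: 35.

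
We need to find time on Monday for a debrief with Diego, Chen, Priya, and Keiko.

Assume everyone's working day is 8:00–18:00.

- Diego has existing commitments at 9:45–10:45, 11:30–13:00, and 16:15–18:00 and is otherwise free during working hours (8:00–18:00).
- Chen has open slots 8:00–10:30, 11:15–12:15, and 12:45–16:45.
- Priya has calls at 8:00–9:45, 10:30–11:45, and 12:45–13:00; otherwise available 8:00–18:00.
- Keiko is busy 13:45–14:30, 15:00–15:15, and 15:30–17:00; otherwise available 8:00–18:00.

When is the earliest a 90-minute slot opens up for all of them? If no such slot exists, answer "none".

none

Diego free within 08:00–18:00: 08:00–09:45, 10:45–11:30, 13:00–16:15.
Priya free within 08:00–18:00: 09:45–10:30, 11:45–12:45, 13:00–18:00.
Keiko free within 08:00–18:00: 08:00–13:45, 14:30–15:00, 15:15–15:30, 17:00–18:00.
Diego ∩ Chen: 08:00–09:45, 11:15–11:30, 13:00–16:15.
Diego ∩ Chen ∩ Priya: 13:00–16:15.
Diego ∩ Chen ∩ Priya ∩ Keiko: 13:00–13:45, 14:30–15:00, 15:15–15:30.
Windows ≥ 90 min: (none).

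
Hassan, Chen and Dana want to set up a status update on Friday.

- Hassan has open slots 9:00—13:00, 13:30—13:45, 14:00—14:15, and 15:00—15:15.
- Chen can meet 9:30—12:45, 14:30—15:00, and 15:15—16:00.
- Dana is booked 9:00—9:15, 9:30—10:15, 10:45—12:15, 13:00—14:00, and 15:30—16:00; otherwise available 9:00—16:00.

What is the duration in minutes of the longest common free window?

30 minutes

Dana free within 09:00–16:00: 09:15–09:30, 10:15–10:45, 12:15–13:00, 14:00–15:30.
Hassan ∩ Chen: 09:30–12:45.
Hassan ∩ Chen ∩ Dana: 10:15–10:45, 12:15–12:45.
Common window lengths: 30, 30 min; longest is 30.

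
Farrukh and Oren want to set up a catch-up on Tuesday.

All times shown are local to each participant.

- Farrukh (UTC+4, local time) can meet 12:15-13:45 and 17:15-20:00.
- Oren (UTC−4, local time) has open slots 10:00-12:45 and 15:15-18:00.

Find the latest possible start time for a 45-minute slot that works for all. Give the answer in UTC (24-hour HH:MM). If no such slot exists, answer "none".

Farrukh → UTC: 08:15–09:45, 13:15–16:00.
Oren → UTC: 14:00–16:45, 19:15–22:00.
Farrukh ∩ Oren: 14:00–16:00.
Windows ≥ 45 min: 14:00–16:00.
Latest start in the last window 14:00–16:00 is 16:00 − 45 min = 15:15.

15:15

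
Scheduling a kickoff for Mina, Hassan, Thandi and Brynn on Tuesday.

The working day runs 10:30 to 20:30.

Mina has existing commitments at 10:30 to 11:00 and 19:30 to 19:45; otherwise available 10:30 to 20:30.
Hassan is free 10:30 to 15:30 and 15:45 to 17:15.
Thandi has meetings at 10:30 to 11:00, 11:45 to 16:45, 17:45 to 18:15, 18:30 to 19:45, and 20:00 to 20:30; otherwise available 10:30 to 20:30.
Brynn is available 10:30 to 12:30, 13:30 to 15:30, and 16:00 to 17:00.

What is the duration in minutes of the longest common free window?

45 minutes

Mina free within 10:30–20:30: 11:00–19:30, 19:45–20:30.
Thandi free within 10:30–20:30: 11:00–11:45, 16:45–17:45, 18:15–18:30, 19:45–20:00.
Mina ∩ Hassan: 11:00–15:30, 15:45–17:15.
Mina ∩ Hassan ∩ Thandi: 11:00–11:45, 16:45–17:15.
Mina ∩ Hassan ∩ Thandi ∩ Brynn: 11:00–11:45, 16:45–17:00.
Common window lengths: 45, 15 min; longest is 45.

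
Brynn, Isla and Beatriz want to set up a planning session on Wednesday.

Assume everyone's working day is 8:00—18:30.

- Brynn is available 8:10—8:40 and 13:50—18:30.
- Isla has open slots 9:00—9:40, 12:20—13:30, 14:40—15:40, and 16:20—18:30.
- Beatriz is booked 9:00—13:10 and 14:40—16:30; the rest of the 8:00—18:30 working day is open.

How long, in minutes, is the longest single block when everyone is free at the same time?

120 minutes

Beatriz free within 08:00–18:30: 08:00–09:00, 13:10–14:40, 16:30–18:30.
Brynn ∩ Isla: 14:40–15:40, 16:20–18:30.
Brynn ∩ Isla ∩ Beatriz: 16:30–18:30.
Single common window of 120 minutes.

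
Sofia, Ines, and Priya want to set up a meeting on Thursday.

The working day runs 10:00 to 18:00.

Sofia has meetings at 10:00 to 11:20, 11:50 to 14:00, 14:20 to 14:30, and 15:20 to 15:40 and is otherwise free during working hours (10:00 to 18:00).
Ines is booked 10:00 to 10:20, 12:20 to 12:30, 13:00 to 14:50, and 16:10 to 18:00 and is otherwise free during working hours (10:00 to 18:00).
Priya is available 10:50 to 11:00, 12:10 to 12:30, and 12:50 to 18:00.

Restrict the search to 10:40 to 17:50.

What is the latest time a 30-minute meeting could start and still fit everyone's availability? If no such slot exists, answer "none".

15:40

Sofia free within 10:00–18:00: 11:20–11:50, 14:00–14:20, 14:30–15:20, 15:40–18:00.
Ines free within 10:00–18:00: 10:20–12:20, 12:30–13:00, 14:50–16:10.
Sofia ∩ Ines: 11:20–11:50, 14:50–15:20, 15:40–16:10.
Sofia ∩ Ines ∩ Priya: 14:50–15:20, 15:40–16:10.
Restricted to 10:40–17:50: 14:50–15:20, 15:40–16:10.
Windows ≥ 30 min: 14:50–15:20, 15:40–16:10.
Latest start in the last window 15:40–16:10 is 16:10 − 30 min = 15:40.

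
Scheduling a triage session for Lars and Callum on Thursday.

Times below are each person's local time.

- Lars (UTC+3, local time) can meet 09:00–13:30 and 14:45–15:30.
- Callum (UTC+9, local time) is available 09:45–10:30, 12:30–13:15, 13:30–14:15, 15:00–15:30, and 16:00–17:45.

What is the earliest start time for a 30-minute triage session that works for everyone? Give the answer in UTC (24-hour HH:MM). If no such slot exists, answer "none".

06:00

Lars → UTC: 06:00–10:30, 11:45–12:30.
Callum → UTC: 00:45–01:30, 03:30–04:15, 04:30–05:15, 06:00–06:30, 07:00–08:45.
Lars ∩ Callum: 06:00–06:30, 07:00–08:45.
Windows ≥ 30 min: 06:00–06:30, 07:00–08:45.
Earliest such window starts at 06:00.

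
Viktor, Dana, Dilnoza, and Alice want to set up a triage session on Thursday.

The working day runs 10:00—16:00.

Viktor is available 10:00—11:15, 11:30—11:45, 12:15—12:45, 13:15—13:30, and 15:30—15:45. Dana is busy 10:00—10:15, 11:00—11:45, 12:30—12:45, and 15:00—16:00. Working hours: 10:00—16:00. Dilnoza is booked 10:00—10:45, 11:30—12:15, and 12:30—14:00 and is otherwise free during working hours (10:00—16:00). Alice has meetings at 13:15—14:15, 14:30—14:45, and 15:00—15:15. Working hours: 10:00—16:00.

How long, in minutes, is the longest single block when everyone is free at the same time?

Dana free within 10:00–16:00: 10:15–11:00, 11:45–12:30, 12:45–15:00.
Dilnoza free within 10:00–16:00: 10:45–11:30, 12:15–12:30, 14:00–16:00.
Alice free within 10:00–16:00: 10:00–13:15, 14:15–14:30, 14:45–15:00, 15:15–16:00.
Viktor ∩ Dana: 10:15–11:00, 12:15–12:30, 13:15–13:30.
Viktor ∩ Dana ∩ Dilnoza: 10:45–11:00, 12:15–12:30.
Viktor ∩ Dana ∩ Dilnoza ∩ Alice: 10:45–11:00, 12:15–12:30.
Common window lengths: 15, 15 min; longest is 15.

15 minutes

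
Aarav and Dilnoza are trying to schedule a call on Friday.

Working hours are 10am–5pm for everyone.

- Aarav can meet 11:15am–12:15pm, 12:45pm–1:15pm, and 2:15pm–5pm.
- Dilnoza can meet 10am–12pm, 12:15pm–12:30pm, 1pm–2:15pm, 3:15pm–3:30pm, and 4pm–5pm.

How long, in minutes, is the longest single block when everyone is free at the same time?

Aarav ∩ Dilnoza: 11:15–12:00, 13:00–13:15, 15:15–15:30, 16:00–17:00.
Common window lengths: 45, 15, 15, 60 min; longest is 60.

60 minutes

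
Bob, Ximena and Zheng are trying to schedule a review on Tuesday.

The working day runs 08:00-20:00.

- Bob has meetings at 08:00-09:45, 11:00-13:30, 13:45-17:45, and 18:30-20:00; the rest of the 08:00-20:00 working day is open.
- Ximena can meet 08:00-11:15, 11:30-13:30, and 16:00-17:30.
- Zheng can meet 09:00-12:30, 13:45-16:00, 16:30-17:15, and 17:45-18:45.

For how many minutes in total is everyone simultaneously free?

75 minutes

Bob free within 08:00–20:00: 09:45–11:00, 13:30–13:45, 17:45–18:30.
Bob ∩ Ximena: 09:45–11:00.
Bob ∩ Ximena ∩ Zheng: 09:45–11:00.
Total common minutes: 75.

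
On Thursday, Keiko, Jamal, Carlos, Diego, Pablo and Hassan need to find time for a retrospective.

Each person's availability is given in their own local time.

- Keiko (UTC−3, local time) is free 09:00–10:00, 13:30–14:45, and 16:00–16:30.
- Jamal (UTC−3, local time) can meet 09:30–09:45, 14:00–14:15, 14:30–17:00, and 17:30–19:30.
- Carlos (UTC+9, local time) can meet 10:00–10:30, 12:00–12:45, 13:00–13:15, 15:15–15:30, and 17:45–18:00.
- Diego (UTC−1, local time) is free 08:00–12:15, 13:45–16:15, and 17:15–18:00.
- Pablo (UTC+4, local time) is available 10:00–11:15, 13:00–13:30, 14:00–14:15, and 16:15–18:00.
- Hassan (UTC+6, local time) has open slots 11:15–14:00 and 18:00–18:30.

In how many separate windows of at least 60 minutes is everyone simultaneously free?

Keiko → UTC: 12:00–13:00, 16:30–17:45, 19:00–19:30.
Jamal → UTC: 12:30–12:45, 17:00–17:15, 17:30–20:00, 20:30–22:30.
Carlos → UTC: 01:00–01:30, 03:00–03:45, 04:00–04:15, 06:15–06:30, 08:45–09:00.
Diego → UTC: 09:00–13:15, 14:45–17:15, 18:15–19:00.
Pablo → UTC: 06:00–07:15, 09:00–09:30, 10:00–10:15, 12:15–14:00.
Hassan → UTC: 05:15–08:00, 12:00–12:30.
Keiko ∩ Jamal: 12:30–12:45, 17:00–17:15, 17:30–17:45, 19:00–19:30.
Keiko ∩ Jamal ∩ Carlos: (none).
Keiko ∩ Jamal ∩ Carlos ∩ Diego: (none).
Keiko ∩ Jamal ∩ Carlos ∩ Diego ∩ Pablo: (none).
Keiko ∩ Jamal ∩ Carlos ∩ Diego ∩ Pablo ∩ Hassan: (none).
Windows ≥ 60 min: (none).
That's 0 windows.

0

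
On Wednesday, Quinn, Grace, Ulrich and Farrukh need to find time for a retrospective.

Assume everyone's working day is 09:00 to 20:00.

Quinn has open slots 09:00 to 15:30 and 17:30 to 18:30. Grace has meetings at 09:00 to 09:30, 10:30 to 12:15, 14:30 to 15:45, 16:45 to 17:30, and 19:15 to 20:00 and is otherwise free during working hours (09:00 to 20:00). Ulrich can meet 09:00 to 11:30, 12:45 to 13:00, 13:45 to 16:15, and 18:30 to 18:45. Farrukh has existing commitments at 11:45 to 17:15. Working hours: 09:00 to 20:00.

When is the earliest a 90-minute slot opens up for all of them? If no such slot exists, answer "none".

Grace free within 09:00–20:00: 09:30–10:30, 12:15–14:30, 15:45–16:45, 17:30–19:15.
Farrukh free within 09:00–20:00: 09:00–11:45, 17:15–20:00.
Quinn ∩ Grace: 09:30–10:30, 12:15–14:30, 17:30–18:30.
Quinn ∩ Grace ∩ Ulrich: 09:30–10:30, 12:45–13:00, 13:45–14:30.
Quinn ∩ Grace ∩ Ulrich ∩ Farrukh: 09:30–10:30.
Windows ≥ 90 min: (none).

none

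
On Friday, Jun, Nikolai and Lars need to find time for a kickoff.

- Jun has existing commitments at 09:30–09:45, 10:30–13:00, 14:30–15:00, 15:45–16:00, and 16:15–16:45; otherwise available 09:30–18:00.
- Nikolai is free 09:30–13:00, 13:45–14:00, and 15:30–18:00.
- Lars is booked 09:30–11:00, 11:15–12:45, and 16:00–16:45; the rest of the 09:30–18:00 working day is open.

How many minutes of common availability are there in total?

Jun free within 09:30–18:00: 09:45–10:30, 13:00–14:30, 15:00–15:45, 16:00–16:15, 16:45–18:00.
Lars free within 09:30–18:00: 11:00–11:15, 12:45–16:00, 16:45–18:00.
Jun ∩ Nikolai: 09:45–10:30, 13:45–14:00, 15:30–15:45, 16:00–16:15, 16:45–18:00.
Jun ∩ Nikolai ∩ Lars: 13:45–14:00, 15:30–15:45, 16:45–18:00.
Total common minutes: 15 + 15 + 75 = 105.

105 minutes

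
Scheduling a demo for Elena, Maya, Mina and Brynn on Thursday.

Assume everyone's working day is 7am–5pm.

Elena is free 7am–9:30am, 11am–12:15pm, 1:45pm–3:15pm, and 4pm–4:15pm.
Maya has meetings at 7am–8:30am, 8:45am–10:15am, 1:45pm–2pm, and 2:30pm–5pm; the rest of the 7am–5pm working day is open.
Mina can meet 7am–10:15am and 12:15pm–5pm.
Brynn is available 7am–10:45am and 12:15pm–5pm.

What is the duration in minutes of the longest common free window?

30 minutes

Maya free within 07:00–17:00: 08:30–08:45, 10:15–13:45, 14:00–14:30.
Elena ∩ Maya: 08:30–08:45, 11:00–12:15, 14:00–14:30.
Elena ∩ Maya ∩ Mina: 08:30–08:45, 14:00–14:30.
Elena ∩ Maya ∩ Mina ∩ Brynn: 08:30–08:45, 14:00–14:30.
Common window lengths: 15, 30 min; longest is 30.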